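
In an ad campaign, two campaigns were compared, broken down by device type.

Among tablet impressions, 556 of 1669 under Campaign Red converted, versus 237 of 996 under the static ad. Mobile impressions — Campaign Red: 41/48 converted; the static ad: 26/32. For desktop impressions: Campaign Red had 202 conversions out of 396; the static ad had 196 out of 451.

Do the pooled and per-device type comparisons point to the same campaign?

Tablet: Campaign Red 556/1669 = 33.3%, the static ad 237/996 = 23.8% → Campaign Red
Mobile: Campaign Red 41/48 = 85.4%, the static ad 26/32 = 81.2% → Campaign Red
Desktop: Campaign Red 202/396 = 51.0%, the static ad 196/451 = 43.5% → Campaign Red
Overall: Campaign Red 799/2113 = 37.8%, the static ad 459/1479 = 31.0% → Campaign Red
Campaign Red wins overall and in every device group — no reversal.

Yes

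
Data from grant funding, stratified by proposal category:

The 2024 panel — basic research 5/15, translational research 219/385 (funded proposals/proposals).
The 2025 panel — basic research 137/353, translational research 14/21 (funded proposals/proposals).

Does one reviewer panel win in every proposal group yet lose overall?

Yes

Basic research: the 2024 panel 5/15 = 33.3%, the 2025 panel 137/353 = 38.8% → the 2025 panel
Translational research: the 2024 panel 219/385 = 56.9%, the 2025 panel 14/21 = 66.7% → the 2025 panel
Overall: the 2024 panel 224/400 = 56.0%, the 2025 panel 151/374 = 40.4% → the 2024 panel
The 2025 panel wins each proposal group but the 2024 panel wins overall — the comparison reverses. The 2025 panel's proposals skew toward basic research, which has a lower base rate.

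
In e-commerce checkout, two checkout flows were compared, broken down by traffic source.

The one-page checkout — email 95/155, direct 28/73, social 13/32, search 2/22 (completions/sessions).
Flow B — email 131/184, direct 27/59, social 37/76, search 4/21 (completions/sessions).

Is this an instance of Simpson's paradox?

Email: the one-page checkout 95/155 = 61.3%, Flow B 131/184 = 71.2% → Flow B
Direct: the one-page checkout 28/73 = 38.4%, Flow B 27/59 = 45.8% → Flow B
Social: the one-page checkout 13/32 = 40.6%, Flow B 37/76 = 48.7% → Flow B
Search: the one-page checkout 2/22 = 9.1%, Flow B 4/21 = 19.0% → Flow B
Overall: the one-page checkout 138/282 = 48.9%, Flow B 199/340 = 58.5% → Flow B
Flow B wins overall and in every traffic group — no reversal.

No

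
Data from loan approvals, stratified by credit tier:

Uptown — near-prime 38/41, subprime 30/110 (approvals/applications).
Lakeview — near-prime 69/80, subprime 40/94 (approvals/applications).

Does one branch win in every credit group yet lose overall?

Near-prime: Uptown 38/41 = 92.7%, Lakeview 69/80 = 86.2% → Uptown
Subprime: Uptown 30/110 = 27.3%, Lakeview 40/94 = 42.6% → Lakeview
Overall: Uptown 68/151 = 45.0%, Lakeview 109/174 = 62.6% → Lakeview
Neither sweeps: Uptown wins 1 of 2 groups, Lakeview wins 1. Lakeview wins overall but not every group — no Simpson reversal.

No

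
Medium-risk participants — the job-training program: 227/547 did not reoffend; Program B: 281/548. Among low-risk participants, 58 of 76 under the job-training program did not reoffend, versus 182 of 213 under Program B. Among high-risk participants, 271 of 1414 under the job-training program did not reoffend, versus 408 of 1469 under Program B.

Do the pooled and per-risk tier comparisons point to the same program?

Yes

Medium-risk: the job-training program 227/547 = 41.5%, Program B 281/548 = 51.3% → Program B
Low-risk: the job-training program 58/76 = 76.3%, Program B 182/213 = 85.4% → Program B
High-risk: the job-training program 271/1414 = 19.2%, Program B 408/1469 = 27.8% → Program B
Overall: the job-training program 556/2037 = 27.3%, Program B 871/2230 = 39.1% → Program B
Program B wins overall and in every risk group — no reversal.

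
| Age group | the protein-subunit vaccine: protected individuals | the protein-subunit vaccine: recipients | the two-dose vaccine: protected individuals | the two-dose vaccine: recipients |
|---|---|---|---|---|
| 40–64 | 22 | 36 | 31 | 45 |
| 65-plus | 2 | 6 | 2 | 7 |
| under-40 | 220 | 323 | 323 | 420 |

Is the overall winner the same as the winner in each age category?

No

40–64: the protein-subunit vaccine 22/36 = 61.1%, the two-dose vaccine 31/45 = 68.9% → the two-dose vaccine
65-plus: the protein-subunit vaccine 2/6 = 33.3%, the two-dose vaccine 2/7 = 28.6% → the protein-subunit vaccine
Under-40: the protein-subunit vaccine 220/323 = 68.1%, the two-dose vaccine 323/420 = 76.9% → the two-dose vaccine
Overall: the protein-subunit vaccine 244/365 = 66.8%, the two-dose vaccine 356/472 = 75.4% → the two-dose vaccine
Neither sweeps: the protein-subunit vaccine wins 1 of 3 groups, the two-dose vaccine wins 2. The two-dose vaccine wins overall but not every group — no Simpson reversal.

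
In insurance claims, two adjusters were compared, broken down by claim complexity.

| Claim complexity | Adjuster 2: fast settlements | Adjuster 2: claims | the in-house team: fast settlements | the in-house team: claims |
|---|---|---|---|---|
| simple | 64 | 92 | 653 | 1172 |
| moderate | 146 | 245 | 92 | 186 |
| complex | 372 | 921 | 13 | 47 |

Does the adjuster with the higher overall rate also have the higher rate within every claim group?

No

Simple: Adjuster 2 64/92 = 69.6%, the in-house team 653/1172 = 55.7% → Adjuster 2
Moderate: Adjuster 2 146/245 = 59.6%, the in-house team 92/186 = 49.5% → Adjuster 2
Complex: Adjuster 2 372/921 = 40.4%, the in-house team 13/47 = 27.7% → Adjuster 2
Overall: Adjuster 2 582/1258 = 46.3%, the in-house team 758/1405 = 54.0% → the in-house team
Adjuster 2 wins each claim group but the in-house team wins overall — the comparison reverses. Adjuster 2's claims skew toward complex, which has a lower base rate.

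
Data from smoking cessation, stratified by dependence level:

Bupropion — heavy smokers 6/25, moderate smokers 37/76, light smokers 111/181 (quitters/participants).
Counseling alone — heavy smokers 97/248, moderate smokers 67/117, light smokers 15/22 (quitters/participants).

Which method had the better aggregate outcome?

bupropion

Heavy smokers: bupropion 6/25 = 24.0%, counseling alone 97/248 = 39.1% → counseling alone
Moderate smokers: bupropion 37/76 = 48.7%, counseling alone 67/117 = 57.3% → counseling alone
Light smokers: bupropion 111/181 = 61.3%, counseling alone 15/22 = 68.2% → counseling alone
Overall: bupropion 154/282 = 54.6%, counseling alone 179/387 = 46.3% → bupropion
(Counseling alone wins every dependence group but bupropion wins overall — counseling alone's participants skew toward the low-rate heavy smokers group.)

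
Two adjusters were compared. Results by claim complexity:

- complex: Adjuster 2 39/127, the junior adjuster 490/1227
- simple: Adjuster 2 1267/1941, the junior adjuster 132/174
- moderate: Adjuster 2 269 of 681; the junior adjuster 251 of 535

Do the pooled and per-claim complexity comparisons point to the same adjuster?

No

Complex: Adjuster 2 39/127 = 30.7%, the junior adjuster 490/1227 = 39.9% → the junior adjuster
Simple: Adjuster 2 1267/1941 = 65.3%, the junior adjuster 132/174 = 75.9% → the junior adjuster
Moderate: Adjuster 2 269/681 = 39.5%, the junior adjuster 251/535 = 46.9% → the junior adjuster
Overall: Adjuster 2 1575/2749 = 57.3%, the junior adjuster 873/1936 = 45.1% → Adjuster 2
The junior adjuster wins each claim group but Adjuster 2 wins overall — the comparison reverses. The junior adjuster's claims skew toward complex, which has a lower base rate.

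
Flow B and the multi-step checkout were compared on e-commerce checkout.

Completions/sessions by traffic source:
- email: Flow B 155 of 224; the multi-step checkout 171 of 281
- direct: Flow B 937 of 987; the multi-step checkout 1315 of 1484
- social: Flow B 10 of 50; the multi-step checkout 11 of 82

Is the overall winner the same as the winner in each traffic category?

Email: Flow B 155/224 = 69.2%, the multi-step checkout 171/281 = 60.9% → Flow B
Direct: Flow B 937/987 = 94.9%, the multi-step checkout 1315/1484 = 88.6% → Flow B
Social: Flow B 10/50 = 20.0%, the multi-step checkout 11/82 = 13.4% → Flow B
Overall: Flow B 1102/1261 = 87.4%, the multi-step checkout 1497/1847 = 81.1% → Flow B
Flow B wins overall and in every traffic group — no reversal.

Yes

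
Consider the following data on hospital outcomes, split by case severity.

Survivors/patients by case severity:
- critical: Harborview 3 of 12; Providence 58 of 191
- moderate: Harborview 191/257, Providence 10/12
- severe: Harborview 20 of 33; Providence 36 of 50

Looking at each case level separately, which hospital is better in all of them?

Critical: Harborview 3/12 = 25.0%, Providence 58/191 = 30.4% → Providence
Moderate: Harborview 191/257 = 74.3%, Providence 10/12 = 83.3% → Providence
Severe: Harborview 20/33 = 60.6%, Providence 36/50 = 72.0% → Providence
Providence has the higher rate in all 3 groups.

Providence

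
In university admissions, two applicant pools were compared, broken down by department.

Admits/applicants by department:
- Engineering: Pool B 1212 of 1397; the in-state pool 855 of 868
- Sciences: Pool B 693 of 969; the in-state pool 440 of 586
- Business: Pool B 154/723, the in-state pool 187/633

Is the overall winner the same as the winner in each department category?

Engineering: Pool B 1212/1397 = 86.8%, the in-state pool 855/868 = 98.5% → the in-state pool
Sciences: Pool B 693/969 = 71.5%, the in-state pool 440/586 = 75.1% → the in-state pool
Business: Pool B 154/723 = 21.3%, the in-state pool 187/633 = 29.5% → the in-state pool
Overall: Pool B 2059/3089 = 66.7%, the in-state pool 1482/2087 = 71.0% → the in-state pool
The in-state pool wins overall and in every department group — no reversal.

Yes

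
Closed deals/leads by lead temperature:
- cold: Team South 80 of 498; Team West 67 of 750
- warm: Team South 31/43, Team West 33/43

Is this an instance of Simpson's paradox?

Cold: Team South 80/498 = 16.1%, Team West 67/750 = 8.9% → Team South
Warm: Team South 31/43 = 72.1%, Team West 33/43 = 76.7% → Team West
Overall: Team South 111/541 = 20.5%, Team West 100/793 = 12.6% → Team South
Neither sweeps: Team South wins 1 of 2 groups, Team West wins 1. Team South wins overall but not every group — no Simpson reversal.

No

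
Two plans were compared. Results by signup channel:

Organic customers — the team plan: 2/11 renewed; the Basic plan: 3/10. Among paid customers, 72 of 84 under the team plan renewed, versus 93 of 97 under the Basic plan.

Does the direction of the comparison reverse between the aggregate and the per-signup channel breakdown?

Organic: the team plan 2/11 = 18.2%, the Basic plan 3/10 = 30.0% → the Basic plan
Paid: the team plan 72/84 = 85.7%, the Basic plan 93/97 = 95.9% → the Basic plan
Overall: the team plan 74/95 = 77.9%, the Basic plan 96/107 = 89.7% → the Basic plan
The Basic plan wins overall and in every signup group — no reversal.

No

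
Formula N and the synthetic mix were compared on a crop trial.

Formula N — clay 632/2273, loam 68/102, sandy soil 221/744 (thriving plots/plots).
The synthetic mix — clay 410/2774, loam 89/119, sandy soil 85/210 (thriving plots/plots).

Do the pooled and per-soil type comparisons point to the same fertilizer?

Clay: Formula N 632/2273 = 27.8%, the synthetic mix 410/2774 = 14.8% → Formula N
Loam: Formula N 68/102 = 66.7%, the synthetic mix 89/119 = 74.8% → the synthetic mix
Sandy soil: Formula N 221/744 = 29.7%, the synthetic mix 85/210 = 40.5% → the synthetic mix
Overall: Formula N 921/3119 = 29.5%, the synthetic mix 584/3103 = 18.8% → Formula N
Neither sweeps: Formula N wins 1 of 3 groups, the synthetic mix wins 2. Formula N wins overall but not every group — no Simpson reversal.

No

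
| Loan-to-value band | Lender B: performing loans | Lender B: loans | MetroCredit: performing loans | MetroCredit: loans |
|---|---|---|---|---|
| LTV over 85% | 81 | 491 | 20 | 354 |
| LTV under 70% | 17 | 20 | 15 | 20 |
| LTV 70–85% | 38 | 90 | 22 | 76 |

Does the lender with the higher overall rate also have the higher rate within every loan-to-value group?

Yes

LTV over 85%: Lender B 81/491 = 16.5%, MetroCredit 20/354 = 5.6% → Lender B
LTV under 70%: Lender B 17/20 = 85.0%, MetroCredit 15/20 = 75.0% → Lender B
LTV 70–85%: Lender B 38/90 = 42.2%, MetroCredit 22/76 = 28.9% → Lender B
Overall: Lender B 136/601 = 22.6%, MetroCredit 57/450 = 12.7% → Lender B
Lender B wins overall and in every loan-to-value group — no reversal.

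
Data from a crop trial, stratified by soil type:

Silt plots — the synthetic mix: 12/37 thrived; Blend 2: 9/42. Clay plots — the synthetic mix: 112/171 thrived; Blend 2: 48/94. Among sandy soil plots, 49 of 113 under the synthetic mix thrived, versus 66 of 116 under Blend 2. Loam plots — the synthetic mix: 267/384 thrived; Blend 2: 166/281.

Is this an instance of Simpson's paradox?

No

Silt: the synthetic mix 12/37 = 32.4%, Blend 2 9/42 = 21.4% → the synthetic mix
Clay: the synthetic mix 112/171 = 65.5%, Blend 2 48/94 = 51.1% → the synthetic mix
Sandy soil: the synthetic mix 49/113 = 43.4%, Blend 2 66/116 = 56.9% → Blend 2
Loam: the synthetic mix 267/384 = 69.5%, Blend 2 166/281 = 59.1% → the synthetic mix
Overall: the synthetic mix 440/705 = 62.4%, Blend 2 289/533 = 54.2% → the synthetic mix
Neither sweeps: the synthetic mix wins 3 of 4 groups, Blend 2 wins 1. The synthetic mix wins overall but not every group — no Simpson reversal.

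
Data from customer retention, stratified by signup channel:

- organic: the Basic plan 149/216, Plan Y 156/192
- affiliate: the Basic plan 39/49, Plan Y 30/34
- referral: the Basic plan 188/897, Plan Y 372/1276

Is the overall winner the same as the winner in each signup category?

Yes

Organic: the Basic plan 149/216 = 69.0%, Plan Y 156/192 = 81.2% → Plan Y
Affiliate: the Basic plan 39/49 = 79.6%, Plan Y 30/34 = 88.2% → Plan Y
Referral: the Basic plan 188/897 = 21.0%, Plan Y 372/1276 = 29.2% → Plan Y
Overall: the Basic plan 376/1162 = 32.4%, Plan Y 558/1502 = 37.2% → Plan Y
Plan Y wins overall and in every signup group — no reversal.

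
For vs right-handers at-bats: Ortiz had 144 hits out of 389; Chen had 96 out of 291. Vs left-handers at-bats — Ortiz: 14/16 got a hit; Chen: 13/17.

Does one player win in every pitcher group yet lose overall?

Vs right-handers: Ortiz 144/389 = 37.0%, Chen 96/291 = 33.0% → Ortiz
Vs left-handers: Ortiz 14/16 = 87.5%, Chen 13/17 = 76.5% → Ortiz
Overall: Ortiz 158/405 = 39.0%, Chen 109/308 = 35.4% → Ortiz
Ortiz wins overall and in every pitcher group — no reversal.

No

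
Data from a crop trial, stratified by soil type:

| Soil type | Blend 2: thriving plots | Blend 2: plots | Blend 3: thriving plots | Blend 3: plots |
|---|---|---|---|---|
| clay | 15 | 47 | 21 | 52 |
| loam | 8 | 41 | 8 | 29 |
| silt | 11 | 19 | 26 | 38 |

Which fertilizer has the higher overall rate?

Blend 3

Clay: Blend 2 15/47 = 31.9%, Blend 3 21/52 = 40.4% → Blend 3
Loam: Blend 2 8/41 = 19.5%, Blend 3 8/29 = 27.6% → Blend 3
Silt: Blend 2 11/19 = 57.9%, Blend 3 26/38 = 68.4% → Blend 3
Overall: Blend 2 34/107 = 31.8%, Blend 3 55/119 = 46.2% → Blend 3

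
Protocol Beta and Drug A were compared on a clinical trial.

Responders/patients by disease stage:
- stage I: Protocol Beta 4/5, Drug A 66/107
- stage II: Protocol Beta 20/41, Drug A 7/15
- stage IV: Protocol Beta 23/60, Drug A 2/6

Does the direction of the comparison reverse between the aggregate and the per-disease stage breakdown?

Yes

Stage I: Protocol Beta 4/5 = 80.0%, Drug A 66/107 = 61.7% → Protocol Beta
Stage II: Protocol Beta 20/41 = 48.8%, Drug A 7/15 = 46.7% → Protocol Beta
Stage IV: Protocol Beta 23/60 = 38.3%, Drug A 2/6 = 33.3% → Protocol Beta
Overall: Protocol Beta 47/106 = 44.3%, Drug A 75/128 = 58.6% → Drug A
Protocol Beta wins each disease group but Drug A wins overall — the comparison reverses. Protocol Beta's patients skew toward stage IV, which has a lower base rate.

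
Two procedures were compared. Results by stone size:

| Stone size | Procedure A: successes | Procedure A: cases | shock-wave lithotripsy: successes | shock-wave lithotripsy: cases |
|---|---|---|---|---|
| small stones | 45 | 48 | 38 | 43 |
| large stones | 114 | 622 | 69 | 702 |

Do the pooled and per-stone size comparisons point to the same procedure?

Yes

Small stones: Procedure A 45/48 = 93.8%, shock-wave lithotripsy 38/43 = 88.4% → Procedure A
Large stones: Procedure A 114/622 = 18.3%, shock-wave lithotripsy 69/702 = 9.8% → Procedure A
Overall: Procedure A 159/670 = 23.7%, shock-wave lithotripsy 107/745 = 14.4% → Procedure A
Procedure A wins overall and in every stone group — no reversal.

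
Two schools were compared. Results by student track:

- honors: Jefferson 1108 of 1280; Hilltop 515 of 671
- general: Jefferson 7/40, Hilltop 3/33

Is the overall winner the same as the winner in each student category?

Honors: Jefferson 1108/1280 = 86.6%, Hilltop 515/671 = 76.8% → Jefferson
General: Jefferson 7/40 = 17.5%, Hilltop 3/33 = 9.1% → Jefferson
Overall: Jefferson 1115/1320 = 84.5%, Hilltop 518/704 = 73.6% → Jefferson
Jefferson wins overall and in every student group — no reversal.

Yes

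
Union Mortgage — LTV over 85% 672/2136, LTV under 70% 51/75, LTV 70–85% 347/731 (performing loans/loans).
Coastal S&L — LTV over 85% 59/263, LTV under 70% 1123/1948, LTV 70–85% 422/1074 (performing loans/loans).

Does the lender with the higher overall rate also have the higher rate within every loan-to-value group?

No

LTV over 85%: Union Mortgage 672/2136 = 31.5%, Coastal S&L 59/263 = 22.4% → Union Mortgage
LTV under 70%: Union Mortgage 51/75 = 68.0%, Coastal S&L 1123/1948 = 57.6% → Union Mortgage
LTV 70–85%: Union Mortgage 347/731 = 47.5%, Coastal S&L 422/1074 = 39.3% → Union Mortgage
Overall: Union Mortgage 1070/2942 = 36.4%, Coastal S&L 1604/3285 = 48.8% → Coastal S&L
Union Mortgage wins each loan-to-value group but Coastal S&L wins overall — the comparison reverses. Union Mortgage's loans skew toward LTV over 85%, which has a lower base rate.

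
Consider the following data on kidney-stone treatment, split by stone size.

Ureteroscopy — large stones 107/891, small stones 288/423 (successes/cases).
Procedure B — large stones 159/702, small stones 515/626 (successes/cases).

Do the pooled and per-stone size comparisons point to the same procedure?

Yes

Large stones: ureteroscopy 107/891 = 12.0%, Procedure B 159/702 = 22.6% → Procedure B
Small stones: ureteroscopy 288/423 = 68.1%, Procedure B 515/626 = 82.3% → Procedure B
Overall: ureteroscopy 395/1314 = 30.1%, Procedure B 674/1328 = 50.8% → Procedure B
Procedure B wins overall and in every stone group — no reversal.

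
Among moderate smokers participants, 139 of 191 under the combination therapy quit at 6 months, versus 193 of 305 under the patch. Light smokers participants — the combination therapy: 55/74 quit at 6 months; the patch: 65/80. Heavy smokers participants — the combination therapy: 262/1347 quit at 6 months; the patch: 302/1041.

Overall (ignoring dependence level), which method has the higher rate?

the patch

Moderate smokers: the combination therapy 139/191 = 72.8%, the patch 193/305 = 63.3% → the combination therapy
Light smokers: the combination therapy 55/74 = 74.3%, the patch 65/80 = 81.2% → the patch
Heavy smokers: the combination therapy 262/1347 = 19.5%, the patch 302/1041 = 29.0% → the patch
Overall: the combination therapy 456/1612 = 28.3%, the patch 560/1426 = 39.3% → the patch
(Neither sweeps every dependence group, but the patch has the higher pooled rate.)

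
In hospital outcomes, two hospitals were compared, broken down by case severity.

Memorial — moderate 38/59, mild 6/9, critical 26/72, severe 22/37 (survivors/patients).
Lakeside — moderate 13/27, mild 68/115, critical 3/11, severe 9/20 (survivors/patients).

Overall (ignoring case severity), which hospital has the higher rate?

Lakeside

Moderate: Memorial 38/59 = 64.4%, Lakeside 13/27 = 48.1% → Memorial
Mild: Memorial 6/9 = 66.7%, Lakeside 68/115 = 59.1% → Memorial
Critical: Memorial 26/72 = 36.1%, Lakeside 3/11 = 27.3% → Memorial
Severe: Memorial 22/37 = 59.5%, Lakeside 9/20 = 45.0% → Memorial
Overall: Memorial 92/177 = 52.0%, Lakeside 93/173 = 53.8% → Lakeside
(Memorial wins every case group but Lakeside wins overall — Memorial's patients skew toward the low-rate critical group.)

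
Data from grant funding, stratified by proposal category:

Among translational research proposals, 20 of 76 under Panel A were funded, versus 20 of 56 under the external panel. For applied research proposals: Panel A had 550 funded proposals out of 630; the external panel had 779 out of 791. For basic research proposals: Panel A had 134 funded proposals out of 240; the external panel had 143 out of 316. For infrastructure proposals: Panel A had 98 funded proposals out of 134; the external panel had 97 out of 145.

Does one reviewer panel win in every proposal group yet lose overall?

No

Translational research: Panel A 20/76 = 26.3%, the external panel 20/56 = 35.7% → the external panel
Applied research: Panel A 550/630 = 87.3%, the external panel 779/791 = 98.5% → the external panel
Basic research: Panel A 134/240 = 55.8%, the external panel 143/316 = 45.3% → Panel A
Infrastructure: Panel A 98/134 = 73.1%, the external panel 97/145 = 66.9% → Panel A
Overall: Panel A 802/1080 = 74.3%, the external panel 1039/1308 = 79.4% → the external panel
Neither sweeps: Panel A wins 2 of 4 groups, the external panel wins 2. The external panel wins overall but not every group — no Simpson reversal.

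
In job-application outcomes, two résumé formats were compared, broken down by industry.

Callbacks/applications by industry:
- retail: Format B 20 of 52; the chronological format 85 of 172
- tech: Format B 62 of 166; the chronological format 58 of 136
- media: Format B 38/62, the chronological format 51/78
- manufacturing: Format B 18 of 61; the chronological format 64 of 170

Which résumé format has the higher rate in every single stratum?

the chronological format

Retail: Format B 20/52 = 38.5%, the chronological format 85/172 = 49.4% → the chronological format
Tech: Format B 62/166 = 37.3%, the chronological format 58/136 = 42.6% → the chronological format
Media: Format B 38/62 = 61.3%, the chronological format 51/78 = 65.4% → the chronological format
Manufacturing: Format B 18/61 = 29.5%, the chronological format 64/170 = 37.6% → the chronological format
The chronological format has the higher rate in all 4 groups.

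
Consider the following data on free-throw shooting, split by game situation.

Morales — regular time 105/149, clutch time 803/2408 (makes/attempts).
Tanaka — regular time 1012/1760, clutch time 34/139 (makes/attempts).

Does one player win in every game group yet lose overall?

Regular time: Morales 105/149 = 70.5%, Tanaka 1012/1760 = 57.5% → Morales
Clutch time: Morales 803/2408 = 33.3%, Tanaka 34/139 = 24.5% → Morales
Overall: Morales 908/2557 = 35.5%, Tanaka 1046/1899 = 55.1% → Tanaka
Morales wins each game group but Tanaka wins overall — the comparison reverses. Morales's attempts skew toward clutch time, which has a lower base rate.

Yes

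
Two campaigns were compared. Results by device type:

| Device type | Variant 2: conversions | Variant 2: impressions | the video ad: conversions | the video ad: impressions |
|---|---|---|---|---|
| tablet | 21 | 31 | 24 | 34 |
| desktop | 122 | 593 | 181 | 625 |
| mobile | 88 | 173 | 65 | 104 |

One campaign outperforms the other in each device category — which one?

the video ad

Tablet: Variant 2 21/31 = 67.7%, the video ad 24/34 = 70.6% → the video ad
Desktop: Variant 2 122/593 = 20.6%, the video ad 181/625 = 29.0% → the video ad
Mobile: Variant 2 88/173 = 50.9%, the video ad 65/104 = 62.5% → the video ad
The video ad has the higher rate in all 3 groups.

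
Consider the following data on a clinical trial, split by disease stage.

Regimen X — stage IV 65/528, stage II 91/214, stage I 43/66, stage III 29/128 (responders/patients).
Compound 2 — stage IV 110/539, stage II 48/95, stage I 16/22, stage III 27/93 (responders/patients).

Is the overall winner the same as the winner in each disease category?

Stage IV: Regimen X 65/528 = 12.3%, Compound 2 110/539 = 20.4% → Compound 2
Stage II: Regimen X 91/214 = 42.5%, Compound 2 48/95 = 50.5% → Compound 2
Stage I: Regimen X 43/66 = 65.2%, Compound 2 16/22 = 72.7% → Compound 2
Stage III: Regimen X 29/128 = 22.7%, Compound 2 27/93 = 29.0% → Compound 2
Overall: Regimen X 228/936 = 24.4%, Compound 2 201/749 = 26.8% → Compound 2
Compound 2 wins overall and in every disease group — no reversal.

Yes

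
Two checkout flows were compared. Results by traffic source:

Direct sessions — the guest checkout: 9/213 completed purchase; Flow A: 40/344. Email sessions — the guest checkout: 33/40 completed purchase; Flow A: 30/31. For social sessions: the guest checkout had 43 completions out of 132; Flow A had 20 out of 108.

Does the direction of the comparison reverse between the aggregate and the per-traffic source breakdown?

No

Direct: the guest checkout 9/213 = 4.2%, Flow A 40/344 = 11.6% → Flow A
Email: the guest checkout 33/40 = 82.5%, Flow A 30/31 = 96.8% → Flow A
Social: the guest checkout 43/132 = 32.6%, Flow A 20/108 = 18.5% → the guest checkout
Overall: the guest checkout 85/385 = 22.1%, Flow A 90/483 = 18.6% → the guest checkout
Neither sweeps: the guest checkout wins 1 of 3 groups, Flow A wins 2. The guest checkout wins overall but not every group — no Simpson reversal.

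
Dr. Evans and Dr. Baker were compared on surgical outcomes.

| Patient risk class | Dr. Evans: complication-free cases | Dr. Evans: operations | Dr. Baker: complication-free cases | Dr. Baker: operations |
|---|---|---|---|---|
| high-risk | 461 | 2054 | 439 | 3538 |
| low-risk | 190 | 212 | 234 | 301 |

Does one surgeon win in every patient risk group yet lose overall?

No

High-risk: Dr. Evans 461/2054 = 22.4%, Dr. Baker 439/3538 = 12.4% → Dr. Evans
Low-risk: Dr. Evans 190/212 = 89.6%, Dr. Baker 234/301 = 77.7% → Dr. Evans
Overall: Dr. Evans 651/2266 = 28.7%, Dr. Baker 673/3839 = 17.5% → Dr. Evans
Dr. Evans wins overall and in every patient risk group — no reversal.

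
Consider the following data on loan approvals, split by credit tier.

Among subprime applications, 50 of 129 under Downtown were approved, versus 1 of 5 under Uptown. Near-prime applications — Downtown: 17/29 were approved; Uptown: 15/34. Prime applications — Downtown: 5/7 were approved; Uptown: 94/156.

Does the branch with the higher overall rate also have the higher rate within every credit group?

Subprime: Downtown 50/129 = 38.8%, Uptown 1/5 = 20.0% → Downtown
Near-prime: Downtown 17/29 = 58.6%, Uptown 15/34 = 44.1% → Downtown
Prime: Downtown 5/7 = 71.4%, Uptown 94/156 = 60.3% → Downtown
Overall: Downtown 72/165 = 43.6%, Uptown 110/195 = 56.4% → Uptown
Downtown wins each credit group but Uptown wins overall — the comparison reverses. Downtown's applications skew toward subprime, which has a lower base rate.

No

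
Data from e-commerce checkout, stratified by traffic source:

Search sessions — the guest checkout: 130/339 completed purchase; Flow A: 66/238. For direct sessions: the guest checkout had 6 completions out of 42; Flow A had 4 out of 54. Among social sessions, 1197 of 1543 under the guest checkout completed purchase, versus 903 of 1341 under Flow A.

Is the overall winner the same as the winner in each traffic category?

Yes

Search: the guest checkout 130/339 = 38.3%, Flow A 66/238 = 27.7% → the guest checkout
Direct: the guest checkout 6/42 = 14.3%, Flow A 4/54 = 7.4% → the guest checkout
Social: the guest checkout 1197/1543 = 77.6%, Flow A 903/1341 = 67.3% → the guest checkout
Overall: the guest checkout 1333/1924 = 69.3%, Flow A 973/1633 = 59.6% → the guest checkout
The guest checkout wins overall and in every traffic group — no reversal.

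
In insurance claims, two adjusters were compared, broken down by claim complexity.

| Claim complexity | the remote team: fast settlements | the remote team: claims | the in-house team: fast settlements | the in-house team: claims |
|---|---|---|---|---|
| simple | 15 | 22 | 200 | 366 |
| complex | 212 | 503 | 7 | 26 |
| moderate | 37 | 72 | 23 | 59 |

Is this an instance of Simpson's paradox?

Yes

Simple: the remote team 15/22 = 68.2%, the in-house team 200/366 = 54.6% → the remote team
Complex: the remote team 212/503 = 42.1%, the in-house team 7/26 = 26.9% → the remote team
Moderate: the remote team 37/72 = 51.4%, the in-house team 23/59 = 39.0% → the remote team
Overall: the remote team 264/597 = 44.2%, the in-house team 230/451 = 51.0% → the in-house team
The remote team wins each claim group but the in-house team wins overall — the comparison reverses. The remote team's claims skew toward complex, which has a lower base rate.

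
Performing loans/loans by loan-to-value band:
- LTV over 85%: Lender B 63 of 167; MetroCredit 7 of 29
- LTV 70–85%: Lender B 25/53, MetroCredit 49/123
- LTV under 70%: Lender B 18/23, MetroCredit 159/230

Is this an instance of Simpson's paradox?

Yes

LTV over 85%: Lender B 63/167 = 37.7%, MetroCredit 7/29 = 24.1% → Lender B
LTV 70–85%: Lender B 25/53 = 47.2%, MetroCredit 49/123 = 39.8% → Lender B
LTV under 70%: Lender B 18/23 = 78.3%, MetroCredit 159/230 = 69.1% → Lender B
Overall: Lender B 106/243 = 43.6%, MetroCredit 215/382 = 56.3% → MetroCredit
Lender B wins each loan-to-value group but MetroCredit wins overall — the comparison reverses. Lender B's loans skew toward LTV over 85%, which has a lower base rate.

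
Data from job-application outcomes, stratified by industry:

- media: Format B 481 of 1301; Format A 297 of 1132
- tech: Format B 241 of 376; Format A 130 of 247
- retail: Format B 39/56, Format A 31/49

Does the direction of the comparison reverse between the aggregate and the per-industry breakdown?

No

Media: Format B 481/1301 = 37.0%, Format A 297/1132 = 26.2% → Format B
Tech: Format B 241/376 = 64.1%, Format A 130/247 = 52.6% → Format B
Retail: Format B 39/56 = 69.6%, Format A 31/49 = 63.3% → Format B
Overall: Format B 761/1733 = 43.9%, Format A 458/1428 = 32.1% → Format B
Format B wins overall and in every industry group — no reversal.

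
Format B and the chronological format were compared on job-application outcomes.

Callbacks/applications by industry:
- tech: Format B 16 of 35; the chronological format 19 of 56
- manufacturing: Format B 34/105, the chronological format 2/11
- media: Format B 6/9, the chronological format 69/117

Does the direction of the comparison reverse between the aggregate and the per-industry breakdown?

Tech: Format B 16/35 = 45.7%, the chronological format 19/56 = 33.9% → Format B
Manufacturing: Format B 34/105 = 32.4%, the chronological format 2/11 = 18.2% → Format B
Media: Format B 6/9 = 66.7%, the chronological format 69/117 = 59.0% → Format B
Overall: Format B 56/149 = 37.6%, the chronological format 90/184 = 48.9% → the chronological format
Format B wins each industry group but the chronological format wins overall — the comparison reverses. Format B's applications skew toward manufacturing, which has a lower base rate.

Yes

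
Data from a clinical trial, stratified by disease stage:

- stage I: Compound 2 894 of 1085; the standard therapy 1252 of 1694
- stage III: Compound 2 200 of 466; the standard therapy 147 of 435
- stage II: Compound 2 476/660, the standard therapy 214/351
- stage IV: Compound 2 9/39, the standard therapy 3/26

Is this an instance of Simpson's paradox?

Stage I: Compound 2 894/1085 = 82.4%, the standard therapy 1252/1694 = 73.9% → Compound 2
Stage III: Compound 2 200/466 = 42.9%, the standard therapy 147/435 = 33.8% → Compound 2
Stage II: Compound 2 476/660 = 72.1%, the standard therapy 214/351 = 61.0% → Compound 2
Stage IV: Compound 2 9/39 = 23.1%, the standard therapy 3/26 = 11.5% → Compound 2
Overall: Compound 2 1579/2250 = 70.2%, the standard therapy 1616/2506 = 64.5% → Compound 2
Compound 2 wins overall and in every disease group — no reversal.

No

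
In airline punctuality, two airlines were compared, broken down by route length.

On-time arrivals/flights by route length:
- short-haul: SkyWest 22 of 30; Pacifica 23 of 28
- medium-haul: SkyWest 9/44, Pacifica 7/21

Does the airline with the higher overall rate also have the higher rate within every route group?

Yes

Short-haul: SkyWest 22/30 = 73.3%, Pacifica 23/28 = 82.1% → Pacifica
Medium-haul: SkyWest 9/44 = 20.5%, Pacifica 7/21 = 33.3% → Pacifica
Overall: SkyWest 31/74 = 41.9%, Pacifica 30/49 = 61.2% → Pacifica
Pacifica wins overall and in every route group — no reversal.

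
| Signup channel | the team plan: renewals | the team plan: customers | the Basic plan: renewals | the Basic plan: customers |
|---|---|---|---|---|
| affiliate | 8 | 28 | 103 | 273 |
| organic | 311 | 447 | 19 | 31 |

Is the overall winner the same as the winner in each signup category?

No

Affiliate: the team plan 8/28 = 28.6%, the Basic plan 103/273 = 37.7% → the Basic plan
Organic: the team plan 311/447 = 69.6%, the Basic plan 19/31 = 61.3% → the team plan
Overall: the team plan 319/475 = 67.2%, the Basic plan 122/304 = 40.1% → the team plan
Neither sweeps: the team plan wins 1 of 2 groups, the Basic plan wins 1. The team plan wins overall but not every group — no Simpson reversal.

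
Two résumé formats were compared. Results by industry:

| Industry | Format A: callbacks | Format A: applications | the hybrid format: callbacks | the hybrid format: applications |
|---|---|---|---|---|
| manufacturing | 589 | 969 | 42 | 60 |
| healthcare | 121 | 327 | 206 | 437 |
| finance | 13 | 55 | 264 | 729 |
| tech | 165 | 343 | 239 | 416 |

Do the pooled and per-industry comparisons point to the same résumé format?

Manufacturing: Format A 589/969 = 60.8%, the hybrid format 42/60 = 70.0% → the hybrid format
Healthcare: Format A 121/327 = 37.0%, the hybrid format 206/437 = 47.1% → the hybrid format
Finance: Format A 13/55 = 23.6%, the hybrid format 264/729 = 36.2% → the hybrid format
Tech: Format A 165/343 = 48.1%, the hybrid format 239/416 = 57.5% → the hybrid format
Overall: Format A 888/1694 = 52.4%, the hybrid format 751/1642 = 45.7% → Format A
The hybrid format wins each industry group but Format A wins overall — the comparison reverses. The hybrid format's applications skew toward finance, which has a lower base rate.

No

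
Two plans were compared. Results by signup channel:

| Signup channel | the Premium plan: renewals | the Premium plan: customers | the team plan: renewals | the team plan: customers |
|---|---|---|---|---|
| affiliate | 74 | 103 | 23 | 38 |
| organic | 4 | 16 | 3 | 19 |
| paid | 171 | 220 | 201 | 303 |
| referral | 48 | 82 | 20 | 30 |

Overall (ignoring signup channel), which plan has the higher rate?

Affiliate: the Premium plan 74/103 = 71.8%, the team plan 23/38 = 60.5% → the Premium plan
Organic: the Premium plan 4/16 = 25.0%, the team plan 3/19 = 15.8% → the Premium plan
Paid: the Premium plan 171/220 = 77.7%, the team plan 201/303 = 66.3% → the Premium plan
Referral: the Premium plan 48/82 = 58.5%, the team plan 20/30 = 66.7% → the team plan
Overall: the Premium plan 297/421 = 70.5%, the team plan 247/390 = 63.3% → the Premium plan
(Neither sweeps every signup group, but the Premium plan has the higher pooled rate.)

the Premium plan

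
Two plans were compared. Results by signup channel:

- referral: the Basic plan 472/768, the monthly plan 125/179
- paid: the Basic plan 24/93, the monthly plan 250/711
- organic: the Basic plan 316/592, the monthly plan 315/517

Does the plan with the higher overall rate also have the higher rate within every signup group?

No

Referral: the Basic plan 472/768 = 61.5%, the monthly plan 125/179 = 69.8% → the monthly plan
Paid: the Basic plan 24/93 = 25.8%, the monthly plan 250/711 = 35.2% → the monthly plan
Organic: the Basic plan 316/592 = 53.4%, the monthly plan 315/517 = 60.9% → the monthly plan
Overall: the Basic plan 812/1453 = 55.9%, the monthly plan 690/1407 = 49.0% → the Basic plan
The monthly plan wins each signup group but the Basic plan wins overall — the comparison reverses. The monthly plan's customers skew toward paid, which has a lower base rate.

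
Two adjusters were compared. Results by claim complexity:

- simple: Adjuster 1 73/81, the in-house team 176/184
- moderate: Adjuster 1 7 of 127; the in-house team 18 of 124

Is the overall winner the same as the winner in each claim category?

Simple: Adjuster 1 73/81 = 90.1%, the in-house team 176/184 = 95.7% → the in-house team
Moderate: Adjuster 1 7/127 = 5.5%, the in-house team 18/124 = 14.5% → the in-house team
Overall: Adjuster 1 80/208 = 38.5%, the in-house team 194/308 = 63.0% → the in-house team
The in-house team wins overall and in every claim group — no reversal.

Yes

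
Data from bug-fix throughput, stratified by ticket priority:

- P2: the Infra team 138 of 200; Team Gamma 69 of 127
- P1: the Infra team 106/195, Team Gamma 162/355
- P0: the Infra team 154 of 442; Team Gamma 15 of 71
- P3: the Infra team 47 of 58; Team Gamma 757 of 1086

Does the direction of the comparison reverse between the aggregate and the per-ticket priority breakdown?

P2: the Infra team 138/200 = 69.0%, Team Gamma 69/127 = 54.3% → the Infra team
P1: the Infra team 106/195 = 54.4%, Team Gamma 162/355 = 45.6% → the Infra team
P0: the Infra team 154/442 = 34.8%, Team Gamma 15/71 = 21.1% → the Infra team
P3: the Infra team 47/58 = 81.0%, Team Gamma 757/1086 = 69.7% → the Infra team
Overall: the Infra team 445/895 = 49.7%, Team Gamma 1003/1639 = 61.2% → Team Gamma
The Infra team wins each ticket group but Team Gamma wins overall — the comparison reverses. The Infra team's tickets skew toward P0, which has a lower base rate.

Yes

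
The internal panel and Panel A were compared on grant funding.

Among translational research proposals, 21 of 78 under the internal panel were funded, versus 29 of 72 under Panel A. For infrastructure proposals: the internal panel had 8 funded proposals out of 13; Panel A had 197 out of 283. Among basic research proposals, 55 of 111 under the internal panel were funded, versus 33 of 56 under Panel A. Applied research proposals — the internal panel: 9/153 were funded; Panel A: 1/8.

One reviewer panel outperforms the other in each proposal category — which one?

Panel A

Translational research: the internal panel 21/78 = 26.9%, Panel A 29/72 = 40.3% → Panel A
Infrastructure: the internal panel 8/13 = 61.5%, Panel A 197/283 = 69.6% → Panel A
Basic research: the internal panel 55/111 = 49.5%, Panel A 33/56 = 58.9% → Panel A
Applied research: the internal panel 9/153 = 5.9%, Panel A 1/8 = 12.5% → Panel A
Panel A has the higher rate in all 4 groups.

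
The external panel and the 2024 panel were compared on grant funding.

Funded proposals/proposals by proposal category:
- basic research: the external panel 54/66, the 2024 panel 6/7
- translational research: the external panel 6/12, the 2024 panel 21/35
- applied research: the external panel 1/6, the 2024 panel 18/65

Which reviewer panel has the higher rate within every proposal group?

Basic research: the external panel 54/66 = 81.8%, the 2024 panel 6/7 = 85.7% → the 2024 panel
Translational research: the external panel 6/12 = 50.0%, the 2024 panel 21/35 = 60.0% → the 2024 panel
Applied research: the external panel 1/6 = 16.7%, the 2024 panel 18/65 = 27.7% → the 2024 panel
The 2024 panel has the higher rate in all 3 groups.

the 2024 panel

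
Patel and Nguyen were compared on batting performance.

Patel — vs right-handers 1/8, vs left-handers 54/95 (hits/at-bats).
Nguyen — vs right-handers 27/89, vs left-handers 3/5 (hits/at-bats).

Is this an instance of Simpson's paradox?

Vs right-handers: Patel 1/8 = 12.5%, Nguyen 27/89 = 30.3% → Nguyen
Vs left-handers: Patel 54/95 = 56.8%, Nguyen 3/5 = 60.0% → Nguyen
Overall: Patel 55/103 = 53.4%, Nguyen 30/94 = 31.9% → Patel
Nguyen wins each pitcher group but Patel wins overall — the comparison reverses. Nguyen's at-bats skew toward vs right-handers, which has a lower base rate.

Yes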